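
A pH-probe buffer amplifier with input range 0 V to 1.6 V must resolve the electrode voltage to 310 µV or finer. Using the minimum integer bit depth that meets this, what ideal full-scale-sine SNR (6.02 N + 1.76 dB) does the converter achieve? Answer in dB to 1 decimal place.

80.0 dB

Full-scale range = 1.6 V.
Need 2^N ≥ 1.6 V / 310 µV = 5161 → N_min = 13.
6.02(13) + 1.76 = 80.02 dB.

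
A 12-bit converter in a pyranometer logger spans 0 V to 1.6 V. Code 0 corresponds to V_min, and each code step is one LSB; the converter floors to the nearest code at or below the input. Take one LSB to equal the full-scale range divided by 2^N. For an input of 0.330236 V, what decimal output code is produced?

845

Range is 1.6 V. LSB = 1.6 V / 2^12 ≈ 390.6 µV.
V_in − V_min = 0.330236 − (0) = 0.330236 V.
Divide by LSB: 0.330236 × 4096/1.6 = 845.4042.
Truncating gives code 845.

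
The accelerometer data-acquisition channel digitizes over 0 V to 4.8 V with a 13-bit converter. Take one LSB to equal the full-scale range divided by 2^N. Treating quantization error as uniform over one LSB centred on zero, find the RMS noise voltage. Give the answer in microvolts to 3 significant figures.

V_FS = 4.8 V.
LSB = 4.8 V ÷ 2^13 = 4.8/8192 V = 0.58594 mV.
For a uniform distribution on [−LSB/2, +LSB/2], V_rms = LSB/√12 = 0.58594 mV/3.4641 = 169 µV.

169 µV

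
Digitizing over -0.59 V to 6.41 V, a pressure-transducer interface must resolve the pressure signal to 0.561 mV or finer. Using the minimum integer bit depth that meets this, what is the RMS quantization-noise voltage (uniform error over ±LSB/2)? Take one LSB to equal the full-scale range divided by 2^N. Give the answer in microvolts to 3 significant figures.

123 µV

Full-scale range = 6.41 V − (-0.59 V) = 7 V.
Need 2^N ≥ 7 V / 0.561 mV = 12480 → N_min = 14.
LSB = 7 V ÷ 2^14 = 7/16384 V = 427.25 µV.
V_rms = LSB/√12 = 123 µV.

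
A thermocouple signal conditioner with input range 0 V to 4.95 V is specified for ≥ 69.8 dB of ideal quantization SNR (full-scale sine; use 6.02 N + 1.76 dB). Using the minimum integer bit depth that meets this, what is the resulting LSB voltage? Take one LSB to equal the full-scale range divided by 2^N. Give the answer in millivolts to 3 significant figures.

Range is 4.95 V.
Solving 6.02 N ≥ 69.8 − 1.76: N ≥ 11.302. Round up → N = 12.
One LSB is 4.95 V / 4096 = 1.21 mV.

1.21 mV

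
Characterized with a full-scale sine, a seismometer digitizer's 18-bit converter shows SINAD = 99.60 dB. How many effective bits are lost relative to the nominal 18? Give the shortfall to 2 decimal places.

N_eff = (99.60 − 1.76)/6.02 = 16.2525 bits.
Lost resolution: 18 − 16.2525 = 1.7475 bits.

1.75 bits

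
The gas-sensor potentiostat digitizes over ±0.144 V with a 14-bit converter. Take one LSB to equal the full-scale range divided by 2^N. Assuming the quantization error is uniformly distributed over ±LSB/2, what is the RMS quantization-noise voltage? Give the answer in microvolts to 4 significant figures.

Range = 0.144 − (-0.144) = 0.288 V.
One LSB is 0.288 V / 16384 = 17.5781 µV.
RMS of a uniform error over width LSB is LSB/√12 = 5.074 µV.

5.074 µV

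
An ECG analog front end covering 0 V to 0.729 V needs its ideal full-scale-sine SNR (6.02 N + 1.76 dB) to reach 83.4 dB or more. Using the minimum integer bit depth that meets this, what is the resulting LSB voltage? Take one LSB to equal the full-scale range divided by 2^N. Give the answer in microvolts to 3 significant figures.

Full-scale range = 0.729 V.
Required N = ⌈(83.4 − 1.76)/6.02⌉ = ⌈13.561⌉ = 14.
LSB = 0.729 V / 2^14 = 44.5 µV.

44.5 µV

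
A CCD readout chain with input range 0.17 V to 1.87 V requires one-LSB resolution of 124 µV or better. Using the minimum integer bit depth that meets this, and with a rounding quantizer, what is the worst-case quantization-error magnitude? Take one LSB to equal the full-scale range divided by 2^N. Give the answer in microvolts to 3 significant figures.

Full-scale range = 1.87 V − (0.17 V) = 1.7 V.
1.7 V / 124 µV = 13710. Since 2^13 = 8192 and 2^14 = 16384, N = 14.
LSB = 1.7 V / 2^14 = 103.76 µV.
Half an LSB is 51.9 µV.

51.9 µV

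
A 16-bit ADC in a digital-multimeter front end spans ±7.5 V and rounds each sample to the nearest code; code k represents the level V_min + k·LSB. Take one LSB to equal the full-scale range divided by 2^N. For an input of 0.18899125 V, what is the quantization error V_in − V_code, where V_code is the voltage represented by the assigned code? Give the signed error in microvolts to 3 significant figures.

Range = 7.5 − (-7.5) = 15 V. LSB = 15 V / 2^16 ≈ 228.9 µV.
(0.18899125 − (-7.5)) / LSB = 7.68899125 × 65536/15 = 33593.7154. Nearest integer: k = 33594.
V_code = -7.5 + (33594/65536) × 15 = 0.18905639648 V.
e = 0.18899125 − (0.18905639648) = −65.1 µV.

−65.1 µV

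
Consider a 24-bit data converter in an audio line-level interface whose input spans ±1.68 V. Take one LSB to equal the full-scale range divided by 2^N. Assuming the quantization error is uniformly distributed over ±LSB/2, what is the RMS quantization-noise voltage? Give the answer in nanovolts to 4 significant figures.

The full-scale span is 1.68 − (-1.68) = 3.36 V.
Step size = 3.36/16777216 V = 200.272 nV.
V_rms = LSB/√12 = 200.272 nV / √12 = 57.81 nV.

57.81 nV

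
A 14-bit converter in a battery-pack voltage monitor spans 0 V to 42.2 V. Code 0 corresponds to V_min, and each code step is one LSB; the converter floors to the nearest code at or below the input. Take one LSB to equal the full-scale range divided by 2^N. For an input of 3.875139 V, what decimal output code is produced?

Full-scale range = 42.2 V. LSB = 42.2 V / 2^14 ≈ 2.576 mV.
code = ⌊(V_in − V_min)/LSB⌋ = ⌊(V_in − V_min) × 2^14 / range⌋
     = ⌊(3.875139 − (0)) × 16384 / 42.2⌋ = ⌊3.875139 × 16384/42.2⌋
     = ⌊1504.509⌋ = 1504.

1504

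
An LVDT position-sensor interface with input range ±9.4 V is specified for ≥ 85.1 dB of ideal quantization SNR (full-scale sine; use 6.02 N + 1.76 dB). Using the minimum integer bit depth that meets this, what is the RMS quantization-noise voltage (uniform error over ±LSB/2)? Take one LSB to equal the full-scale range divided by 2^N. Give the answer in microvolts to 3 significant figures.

331 µV

Span: 9.4 V − (-9.4 V) = 18.8 V.
Solving 6.02 N ≥ 85.1 − 1.76: N ≥ 13.844. Round up → N = 14.
Step size = 18.8/16384 V = 1.1475 mV.
σ_q = LSB/√12 = 1.1475 mV/3.4641 = 331 µV.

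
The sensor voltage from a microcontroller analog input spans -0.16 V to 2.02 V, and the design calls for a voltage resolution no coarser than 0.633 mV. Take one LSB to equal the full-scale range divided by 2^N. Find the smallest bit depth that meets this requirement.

12 bits

The full-scale span is 2.02 − (-0.16) = 2.18 V.
Required number of levels: 2.18/0.633 mV = 3443.9; smallest N with 2^N ≥ that is 12.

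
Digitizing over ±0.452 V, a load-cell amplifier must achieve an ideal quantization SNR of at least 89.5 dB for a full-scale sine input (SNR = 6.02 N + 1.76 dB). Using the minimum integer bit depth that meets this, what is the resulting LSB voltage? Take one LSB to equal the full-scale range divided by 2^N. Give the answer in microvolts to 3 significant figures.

27.6 µV

The full-scale span is 0.452 − (-0.452) = 0.904 V.
6.02 N + 1.76 ≥ 89.5 gives N ≥ 14.575, so the minimum integer is 15.
Step size = 0.904/32768 V = 27.6 µV.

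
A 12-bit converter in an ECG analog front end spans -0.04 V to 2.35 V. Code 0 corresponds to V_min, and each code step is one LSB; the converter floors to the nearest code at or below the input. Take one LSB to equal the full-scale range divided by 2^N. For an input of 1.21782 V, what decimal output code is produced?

2155

Span: 2.35 V − (-0.04 V) = 2.39 V. LSB = 2.39 V / 2^12 ≈ 0.5835 mV.
V_in − V_min = 1.21782 − (-0.04) = 1.25782 V.
Divide by LSB: 1.25782 × 4096/2.39 = 2155.6614.
Truncating gives code 2155.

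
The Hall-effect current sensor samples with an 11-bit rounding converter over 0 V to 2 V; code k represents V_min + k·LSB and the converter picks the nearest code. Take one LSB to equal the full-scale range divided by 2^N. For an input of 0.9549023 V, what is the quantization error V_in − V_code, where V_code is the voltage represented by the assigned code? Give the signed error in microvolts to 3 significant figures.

−176 µV

Full-scale range = 2 V. LSB = 2 V / 2^11 ≈ 0.9766 mV.
(V_in − V_min)/LSB = (0.9549023 − (0)) × 2048/2 = 977.8200 → nearest code k = 978.
V_code = 0 + (978/2048) × 2 = 0.9550781250 V.
Error = V_in − V_code = 0.9549023 − (0.9550781250) = −176 µV.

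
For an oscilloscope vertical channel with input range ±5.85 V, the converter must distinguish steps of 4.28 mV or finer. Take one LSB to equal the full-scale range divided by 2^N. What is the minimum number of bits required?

Full-scale range = 5.85 V − (-5.85 V) = 11.7 V.
Need 2^N ≥ 11.7 V / 4.28 mV = 2734 → N_min = 12.

12 bits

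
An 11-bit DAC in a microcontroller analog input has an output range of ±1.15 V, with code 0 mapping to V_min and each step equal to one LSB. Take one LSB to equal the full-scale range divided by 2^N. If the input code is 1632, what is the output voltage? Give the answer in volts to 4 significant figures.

The full-scale span is 1.15 − (-1.15) = 2.3 V. LSB = 2.3 V / 2^11.
Output = V_min + (1632/2048) × range = -1.15 + 0.796875 × 2.3 V
      = -1.15 V + 1.83281 V = 0.682813 V.

0.6828 V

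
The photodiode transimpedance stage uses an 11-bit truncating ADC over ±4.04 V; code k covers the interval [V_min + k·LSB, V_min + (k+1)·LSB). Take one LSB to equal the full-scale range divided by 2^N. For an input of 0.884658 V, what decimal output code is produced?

1248

Span: 4.04 V − (-4.04 V) = 8.08 V. LSB = 8.08 V / 2^11 ≈ 3.945 mV.
code = ⌊(V_in − V_min)/LSB⌋ = ⌊(V_in − V_min) × 2^11 / range⌋
     = ⌊(0.884658 − (-4.04)) × 2048 / 8.08⌋ = ⌊4.924658 × 2048/8.08⌋
     = ⌊1248.230⌋ = 1248.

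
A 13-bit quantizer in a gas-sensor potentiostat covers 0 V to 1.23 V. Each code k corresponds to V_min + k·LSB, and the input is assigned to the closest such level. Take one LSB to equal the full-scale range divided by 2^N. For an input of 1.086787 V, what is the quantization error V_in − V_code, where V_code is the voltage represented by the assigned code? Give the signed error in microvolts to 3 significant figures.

+26.7 µV

Range is 1.23 V. LSB = 1.23 V / 2^13 ≈ 150.1 µV.
Position in LSBs: (1.086787 − (0)) × 8192/1.23 = 7238.1781; rounding gives k = 7238.
V_code = V_min + k × range/2^13 = 0 + 7238 × 1.23/8192 = 1.086760254 V.
Error = V_in − V_code = 1.086787 − (1.086760254) = +26.7 µV.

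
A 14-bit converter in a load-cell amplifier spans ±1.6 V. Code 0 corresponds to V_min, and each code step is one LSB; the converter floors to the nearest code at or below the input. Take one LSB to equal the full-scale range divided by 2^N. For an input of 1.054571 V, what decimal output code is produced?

13591

Range = 1.6 − (-1.6) = 3.2 V. LSB = 3.2 V / 2^14 ≈ 195.3 µV.
(V_in − V_min) × 2^14/range = (1.054571 − (-1.6)) × 16384/3.2 = 13591.404.
Floor → code = 13591.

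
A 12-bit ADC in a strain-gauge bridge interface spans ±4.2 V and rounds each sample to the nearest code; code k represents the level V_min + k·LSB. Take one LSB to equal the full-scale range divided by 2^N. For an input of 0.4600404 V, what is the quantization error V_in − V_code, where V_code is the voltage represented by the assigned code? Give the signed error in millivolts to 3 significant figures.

The full-scale span is 4.2 − (-4.2) = 8.4 V. LSB = 8.4 V / 2^12 ≈ 2.051 mV.
Position in LSBs: (0.4600404 − (-4.2)) × 4096/8.4 = 2272.3245; rounding gives k = 2272.
V_code = -4.2 + (2272/4096) × 8.4 = 0.4593750000 V.
Error = V_in − V_code = 0.4600404 − (0.4593750000) = +0.665 mV.

+0.665 mV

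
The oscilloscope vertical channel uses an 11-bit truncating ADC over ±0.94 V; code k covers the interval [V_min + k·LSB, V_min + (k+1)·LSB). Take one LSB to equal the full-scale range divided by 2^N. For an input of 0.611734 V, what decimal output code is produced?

1690

The full-scale span is 0.94 − (-0.94) = 1.88 V. LSB = 1.88 V / 2^11 ≈ 0.9180 mV.
code = ⌊(V_in − V_min)/LSB⌋ = ⌊(V_in − V_min) × 2^11 / range⌋
     = ⌊(0.611734 − (-0.94)) × 2048 / 1.88⌋ = ⌊1.551734 × 2048/1.88⌋
     = ⌊1690.400⌋ = 1690.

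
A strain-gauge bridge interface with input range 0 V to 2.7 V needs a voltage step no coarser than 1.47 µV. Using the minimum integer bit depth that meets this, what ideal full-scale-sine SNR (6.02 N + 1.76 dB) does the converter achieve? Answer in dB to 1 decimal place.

V_FS = 2.7 V.
2.7 V / 1.47 µV = 1.837e6. Since 2^20 = 1048576 and 2^21 = 2097152, N = 21.
SNR = 6.02 × 21 + 1.76 = 128.18 dB.

128.2 dB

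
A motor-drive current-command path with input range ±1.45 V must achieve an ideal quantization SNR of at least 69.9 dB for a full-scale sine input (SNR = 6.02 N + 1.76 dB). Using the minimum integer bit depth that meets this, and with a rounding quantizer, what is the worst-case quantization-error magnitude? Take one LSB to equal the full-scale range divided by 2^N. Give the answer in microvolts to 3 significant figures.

354 µV

Range = 1.45 − (-1.45) = 2.9 V.
N ≥ (69.9 − 1.76)/6.02 = 11.319 → N_min = 12.
LSB = 2.9 V / 2^12 = 0.70801 mV.
|e|_max = LSB/2 = 354 µV.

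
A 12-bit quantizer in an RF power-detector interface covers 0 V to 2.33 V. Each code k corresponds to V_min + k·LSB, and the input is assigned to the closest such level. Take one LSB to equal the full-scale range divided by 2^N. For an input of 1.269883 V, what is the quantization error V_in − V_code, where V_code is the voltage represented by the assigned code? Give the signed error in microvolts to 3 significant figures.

+215 µV

Span = 2.33 V. LSB = 2.33 V / 2^12 ≈ 0.5688 mV.
Position in LSBs: (1.269883 − (0)) × 4096/2.33 = 2232.3780; rounding gives k = 2232.
Reconstructed level: 0 + 2232 × 2.33/4096 V = 1.269667969 V.
Error = V_in − V_code = 1.269883 − (1.269667969) = +215 µV.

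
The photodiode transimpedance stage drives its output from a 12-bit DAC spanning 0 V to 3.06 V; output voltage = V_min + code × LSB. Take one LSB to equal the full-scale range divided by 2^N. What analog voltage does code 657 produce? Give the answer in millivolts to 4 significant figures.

490.8 mV

V_FS = 3.06 V. LSB = 3.06 V / 2^12.
V_out = V_min + code × LSB = 0 V + 657 × 3.06 V / 4096
      = 0 V + 0.490825 V = 0.490825 V.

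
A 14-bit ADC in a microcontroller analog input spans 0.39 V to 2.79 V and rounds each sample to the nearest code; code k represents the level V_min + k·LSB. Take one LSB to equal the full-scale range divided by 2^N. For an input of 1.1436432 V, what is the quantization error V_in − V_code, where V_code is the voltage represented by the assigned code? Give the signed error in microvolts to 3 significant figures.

Span: 2.79 V − (0.39 V) = 2.4 V. LSB = 2.4 V / 2^14 ≈ 146.5 µV.
(1.1436432 − (0.39)) / LSB = 0.7536432 × 16384/2.4 = 5144.8709. Nearest integer: k = 5145.
Reconstructed level: 0.39 + 5145 × 2.4/16384 V = 1.1436621094 V.
V_in − V_code = 1.1436432 − (1.1436621094) = −18.9 µV.

−18.9 µV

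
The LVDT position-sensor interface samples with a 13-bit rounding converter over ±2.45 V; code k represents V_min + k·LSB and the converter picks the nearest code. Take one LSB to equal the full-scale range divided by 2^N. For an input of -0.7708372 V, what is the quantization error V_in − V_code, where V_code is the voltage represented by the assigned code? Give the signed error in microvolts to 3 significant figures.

Range = 2.45 − (-2.45) = 4.9 V. LSB = 4.9 V / 2^13 ≈ 0.5981 mV.
(V_in − V_min)/LSB = (-0.7708372 − (-2.45)) × 8192/4.9 = 2807.2861 → nearest code k = 2807.
V_code = -2.45 + (2807/8192) × 4.9 = -0.7710083008 V.
Error = V_in − V_code = -0.7708372 − (-0.7710083008) = +171 µV.

+171 µV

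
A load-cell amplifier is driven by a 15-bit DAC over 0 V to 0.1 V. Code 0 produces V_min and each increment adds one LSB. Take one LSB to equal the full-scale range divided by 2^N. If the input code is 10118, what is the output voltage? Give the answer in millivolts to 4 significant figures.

Span = 0.1 V. LSB = 0.1 V / 2^15.
Output = V_min + (10118/32768) × range = 0 + 0.308777 × 0.1 V
      = 0 V + 0.0308777 V = 0.0308777 V.

30.88 mV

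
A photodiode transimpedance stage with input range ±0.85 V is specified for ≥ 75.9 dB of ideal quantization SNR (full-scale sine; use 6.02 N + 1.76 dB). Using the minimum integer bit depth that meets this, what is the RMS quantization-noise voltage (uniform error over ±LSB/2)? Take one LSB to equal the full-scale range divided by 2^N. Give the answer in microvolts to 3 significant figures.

Span: 0.85 V − (-0.85 V) = 1.7 V.
N ≥ (75.9 − 1.76)/6.02 = 12.316 → N_min = 13.
One LSB is 1.7 V / 8192 = 207.52 µV.
RMS noise = LSB/√12 = 59.9 µV.

59.9 µV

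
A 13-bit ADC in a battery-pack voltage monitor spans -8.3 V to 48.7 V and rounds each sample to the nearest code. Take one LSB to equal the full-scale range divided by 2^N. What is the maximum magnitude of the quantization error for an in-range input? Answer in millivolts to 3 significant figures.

Full-scale range = 48.7 V − (-8.3 V) = 57 V.
LSB = 57 V / 2^13 = 6.9580 mV.
A rounding quantizer has |error| ≤ LSB/2 = 3.48 mV.

3.48 mV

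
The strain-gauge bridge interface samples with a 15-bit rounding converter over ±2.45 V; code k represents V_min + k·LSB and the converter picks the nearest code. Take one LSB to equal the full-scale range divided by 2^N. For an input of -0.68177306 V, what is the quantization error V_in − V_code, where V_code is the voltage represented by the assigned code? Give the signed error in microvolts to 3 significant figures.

−37.8 µV

Span: 2.45 V − (-2.45 V) = 4.9 V. LSB = 4.9 V / 2^15 ≈ 149.5 µV.
(-0.68177306 − (-2.45)) / LSB = 1.76822694 × 32768/4.9 = 11824.7470. Nearest integer: k = 11825.
V_code = -2.45 + (11825/32768) × 4.9 = -0.68173522949 V.
Error = V_in − V_code = -0.68177306 − (-0.68173522949) = −37.8 µV.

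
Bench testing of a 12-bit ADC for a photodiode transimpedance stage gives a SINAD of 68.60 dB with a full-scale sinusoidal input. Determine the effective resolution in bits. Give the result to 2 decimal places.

ENOB = (SINAD − 1.76) / 6.02 = (68.60 − 1.76) / 6.02 = 66.84 / 6.02 = 11.1030.

11.10 bits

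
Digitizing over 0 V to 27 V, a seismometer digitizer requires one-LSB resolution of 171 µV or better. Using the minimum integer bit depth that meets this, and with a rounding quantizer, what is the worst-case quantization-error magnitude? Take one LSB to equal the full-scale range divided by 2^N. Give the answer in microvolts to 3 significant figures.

51.5 µV

V_FS = 27 V.
Required number of levels: 27/171 µV = 157890; smallest N with 2^N ≥ that is 18.
One LSB is 27 V / 262144 = 103.00 µV.
Max error for round-to-nearest is LSB/2 = 51.5 µV.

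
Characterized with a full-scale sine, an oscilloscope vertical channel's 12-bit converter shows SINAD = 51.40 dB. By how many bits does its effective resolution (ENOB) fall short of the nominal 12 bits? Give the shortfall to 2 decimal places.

3.75 bits

Effective bits = (51.40 − 1.76)/6.02 = 8.2458.
12 − 8.2458 = 3.75 bits below nominal.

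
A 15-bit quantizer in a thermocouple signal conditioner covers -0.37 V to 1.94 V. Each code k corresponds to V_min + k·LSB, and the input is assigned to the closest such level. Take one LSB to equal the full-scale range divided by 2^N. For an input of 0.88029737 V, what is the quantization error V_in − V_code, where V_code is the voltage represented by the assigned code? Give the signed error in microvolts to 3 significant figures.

Full-scale range = 1.94 V − (-0.37 V) = 2.31 V. LSB = 2.31 V / 2^15 ≈ 70.50 µV.
Position in LSBs: (0.88029737 − (-0.37)) × 32768/2.31 = 17735.8200; rounding gives k = 17736.
Reconstructed level: -0.37 + 17736 × 2.31/32768 V = 0.88031005859 V.
V_in − V_code = 0.88029737 − (0.88031005859) = −12.7 µV.

−12.7 µV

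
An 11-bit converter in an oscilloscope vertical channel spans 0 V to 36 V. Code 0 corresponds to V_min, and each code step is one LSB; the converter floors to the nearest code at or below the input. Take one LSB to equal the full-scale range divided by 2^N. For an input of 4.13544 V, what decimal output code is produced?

Range is 36 V. LSB = 36 V / 2^11 ≈ 17.58 mV.
V_in − V_min = 4.13544 − (0) = 4.13544 V.
Divide by LSB: 4.13544 × 2048/36 = 235.2606.
Truncating gives code 235.

235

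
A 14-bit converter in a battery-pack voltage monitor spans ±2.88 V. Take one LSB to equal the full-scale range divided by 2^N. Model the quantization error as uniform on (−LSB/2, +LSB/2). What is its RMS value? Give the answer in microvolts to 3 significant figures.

Span: 2.88 V − (-2.88 V) = 5.76 V.
LSB = 5.76 V / 2^14 = 351.56 µV.
For a uniform distribution on [−LSB/2, +LSB/2], V_rms = LSB/√12 = 351.56 µV/3.4641 = 101 µV.

101 µV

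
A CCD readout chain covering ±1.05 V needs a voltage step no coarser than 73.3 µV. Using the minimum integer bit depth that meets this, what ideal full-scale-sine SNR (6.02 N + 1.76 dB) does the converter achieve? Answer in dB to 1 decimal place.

Span: 1.05 V − (-1.05 V) = 2.1 V.
Required number of levels: 2.1/73.3 µV = 28649; smallest N with 2^N ≥ that is 15.
Ideal SNR at N = 15: 6.02·15 + 1.76 = 92.1 dB.

92.1 dB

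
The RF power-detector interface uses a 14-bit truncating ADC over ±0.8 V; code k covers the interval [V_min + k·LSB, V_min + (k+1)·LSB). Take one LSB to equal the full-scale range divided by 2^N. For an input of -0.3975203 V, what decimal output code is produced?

Full-scale range = 0.8 V − (-0.8 V) = 1.6 V. LSB = 1.6 V / 2^14 ≈ 97.66 µV.
(V_in − V_min) × 2^14/range = (-0.3975203 − (-0.8)) × 16384/1.6 = 4121.392.
Floor → code = 4121.

4121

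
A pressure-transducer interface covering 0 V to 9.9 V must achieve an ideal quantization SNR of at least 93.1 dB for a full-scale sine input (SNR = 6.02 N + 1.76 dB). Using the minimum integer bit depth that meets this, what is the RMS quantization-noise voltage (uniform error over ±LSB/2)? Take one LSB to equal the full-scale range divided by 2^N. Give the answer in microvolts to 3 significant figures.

43.6 µV

Range is 9.9 V.
Solving 6.02 N ≥ 93.1 − 1.76: N ≥ 15.173. Round up → N = 16.
LSB = 9.9 V ÷ 2^16 = 9.9/65536 V = 151.06 µV.
V_rms = LSB/√12 = 43.6 µV.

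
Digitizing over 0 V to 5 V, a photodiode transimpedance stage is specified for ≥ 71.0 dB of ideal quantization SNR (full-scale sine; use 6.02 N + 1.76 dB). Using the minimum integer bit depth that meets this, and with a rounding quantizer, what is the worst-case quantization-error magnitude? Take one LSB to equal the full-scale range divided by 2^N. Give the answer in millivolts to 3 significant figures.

V_FS = 5 V.
Solving 6.02 N ≥ 71.0 − 1.76: N ≥ 11.502. Round up → N = 12.
LSB = 5 V ÷ 2^12 = 5/4096 V = 1.2207 mV.
|e|_max = LSB/2 = 0.610 mV.

0.610 mV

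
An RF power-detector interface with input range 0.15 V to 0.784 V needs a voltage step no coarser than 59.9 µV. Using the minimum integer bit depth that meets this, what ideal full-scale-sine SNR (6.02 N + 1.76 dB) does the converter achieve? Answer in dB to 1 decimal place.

Full-scale range = 0.784 V − (0.15 V) = 0.634 V.
Required number of levels: 0.634/59.9 µV = 10584; smallest N with 2^N ≥ that is 14.
Ideal SNR at N = 14: 6.02·14 + 1.76 = 86.0 dB.

86.0 dB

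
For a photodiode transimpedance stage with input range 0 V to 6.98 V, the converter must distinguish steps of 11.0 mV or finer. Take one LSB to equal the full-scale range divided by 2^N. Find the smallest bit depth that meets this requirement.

Range is 6.98 V.
Need 2^N ≥ 6.98 V / 11.0 mV = 634.5 → N_min = 10.

10 bits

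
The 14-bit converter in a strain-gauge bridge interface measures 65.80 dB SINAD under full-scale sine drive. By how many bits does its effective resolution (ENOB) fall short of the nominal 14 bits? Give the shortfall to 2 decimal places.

3.36 bits

Effective bits = (65.80 − 1.76)/6.02 = 10.6379.
14 − 10.6379 = 3.36 bits below nominal.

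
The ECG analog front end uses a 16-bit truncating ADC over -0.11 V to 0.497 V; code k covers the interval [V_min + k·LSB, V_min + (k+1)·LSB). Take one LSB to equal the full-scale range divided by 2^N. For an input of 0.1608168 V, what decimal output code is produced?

29239

Range = 0.497 − (-0.11) = 0.607 V. LSB = 0.607 V / 2^16 ≈ 9.262 µV.
(V_in − V_min) × 2^16/range = (0.1608168 − (-0.11)) × 65536/0.607 = 29239.291.
Floor → code = 29239.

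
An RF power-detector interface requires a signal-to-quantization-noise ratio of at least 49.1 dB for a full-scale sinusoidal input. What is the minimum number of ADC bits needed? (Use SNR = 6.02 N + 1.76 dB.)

Solving 6.02 N ≥ 49.1 − 1.76: N ≥ 7.864. Round up → N = 8.

8 bits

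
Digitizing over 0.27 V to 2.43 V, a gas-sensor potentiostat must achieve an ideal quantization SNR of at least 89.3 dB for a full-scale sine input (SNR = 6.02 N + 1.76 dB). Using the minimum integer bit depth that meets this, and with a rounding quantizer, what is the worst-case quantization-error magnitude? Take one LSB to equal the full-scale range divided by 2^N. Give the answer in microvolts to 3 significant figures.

Full-scale range = 2.43 V − (0.27 V) = 2.16 V.
Required N = ⌈(89.3 − 1.76)/6.02⌉ = ⌈14.542⌉ = 15.
One LSB is 2.16 V / 32768 = 65.918 µV.
Half an LSB is 33.0 µV.

33.0 µV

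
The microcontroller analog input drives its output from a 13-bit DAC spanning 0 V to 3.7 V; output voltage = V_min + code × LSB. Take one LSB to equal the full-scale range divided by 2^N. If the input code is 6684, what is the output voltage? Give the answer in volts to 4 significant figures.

Range is 3.7 V. LSB = 3.7 V / 2^13.
Output = V_min + (6684/8192) × range = 0 + 0.815918 × 3.7 V
      = 0 V + 3.01890 V = 3.01890 V.

3.019 V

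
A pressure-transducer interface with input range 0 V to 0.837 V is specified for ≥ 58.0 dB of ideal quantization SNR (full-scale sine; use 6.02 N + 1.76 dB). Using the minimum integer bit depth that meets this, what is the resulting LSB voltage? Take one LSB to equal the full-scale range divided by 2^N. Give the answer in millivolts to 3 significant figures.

V_FS = 0.837 V.
Solving 6.02 N ≥ 58.0 − 1.76: N ≥ 9.342. Round up → N = 10.
LSB = 0.837 V ÷ 2^10 = 0.837/1024 V = 0.817 mV.

0.817 mV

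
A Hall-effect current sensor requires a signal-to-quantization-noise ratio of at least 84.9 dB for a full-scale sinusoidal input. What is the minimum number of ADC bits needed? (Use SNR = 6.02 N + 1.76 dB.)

14 bits

N ≥ (84.9 − 1.76)/6.02 = 13.811 → N_min = 14.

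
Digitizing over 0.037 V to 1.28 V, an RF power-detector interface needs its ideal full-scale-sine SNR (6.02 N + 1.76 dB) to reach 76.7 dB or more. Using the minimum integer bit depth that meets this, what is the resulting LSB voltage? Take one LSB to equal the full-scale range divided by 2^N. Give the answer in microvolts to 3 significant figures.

Span: 1.28 V − (0.037 V) = 1.243 V.
Required N = ⌈(76.7 − 1.76)/6.02⌉ = ⌈12.449⌉ = 13.
Step size = 1.243/8192 V = 152 µV.

152 µV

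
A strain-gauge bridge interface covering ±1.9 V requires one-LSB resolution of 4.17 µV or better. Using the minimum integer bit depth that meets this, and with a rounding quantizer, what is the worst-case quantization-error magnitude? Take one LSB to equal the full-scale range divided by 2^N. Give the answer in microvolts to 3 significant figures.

Span: 1.9 V − (-1.9 V) = 3.8 V.
3.8 V / 4.17 µV = 911300. Since 2^19 = 524288 and 2^20 = 1048576, N = 20.
Step size = 3.8/1048576 V = 3.6240 µV.
Half an LSB is 1.81 µV.

1.81 µV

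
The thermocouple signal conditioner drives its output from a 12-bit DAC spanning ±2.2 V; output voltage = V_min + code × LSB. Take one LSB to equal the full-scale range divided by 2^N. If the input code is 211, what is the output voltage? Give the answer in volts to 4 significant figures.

Span: 2.2 V − (-2.2 V) = 4.4 V. LSB = 4.4 V / 2^12.
V_out = V_min + code × LSB = -2.2 V + 211 × 4.4 V / 4096
      = -2.2 V + 0.226660 V = -1.97334 V.

-1.973 V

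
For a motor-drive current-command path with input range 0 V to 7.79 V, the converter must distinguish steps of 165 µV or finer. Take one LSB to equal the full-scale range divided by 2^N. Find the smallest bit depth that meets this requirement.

V_FS = 7.79 V.
Need 2^N ≥ 7.79 V / 165 µV = 47210 → N_min = 16.

16 bits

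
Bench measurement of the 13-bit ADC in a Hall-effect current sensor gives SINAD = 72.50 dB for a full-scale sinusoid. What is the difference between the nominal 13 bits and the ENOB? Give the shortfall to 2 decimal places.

1.25 bits

N_eff = (72.50 − 1.76)/6.02 = 11.7508 bits.
Lost resolution: 13 − 11.7508 = 1.2492 bits.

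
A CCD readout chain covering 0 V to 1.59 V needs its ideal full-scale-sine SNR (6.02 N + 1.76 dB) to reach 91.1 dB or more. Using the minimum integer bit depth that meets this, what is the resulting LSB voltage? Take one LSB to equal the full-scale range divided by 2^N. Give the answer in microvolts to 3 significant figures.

Range is 1.59 V.
N ≥ (91.1 − 1.76)/6.02 = 14.841 → N_min = 15.
LSB = 1.59 V ÷ 2^15 = 1.59/32768 V = 48.5 µV.

48.5 µV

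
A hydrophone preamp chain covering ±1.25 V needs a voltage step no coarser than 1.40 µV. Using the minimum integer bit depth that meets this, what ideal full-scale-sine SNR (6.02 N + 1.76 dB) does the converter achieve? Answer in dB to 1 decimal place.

The full-scale span is 1.25 − (-1.25) = 2.5 V.
Need 2^N ≥ 2.5 V / 1.40 µV = 1.786e6 → N_min = 21.
Ideal SNR at N = 21: 6.02·21 + 1.76 = 128.2 dB.

128.2 dB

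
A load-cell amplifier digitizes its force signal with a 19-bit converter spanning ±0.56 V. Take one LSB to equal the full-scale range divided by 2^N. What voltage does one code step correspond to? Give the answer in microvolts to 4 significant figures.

2.136 µV

Span: 0.56 V − (-0.56 V) = 1.12 V.
Number of codes = 2^19 = 524288.
LSB = 1.12 V / 2^19 = 2.136 µV.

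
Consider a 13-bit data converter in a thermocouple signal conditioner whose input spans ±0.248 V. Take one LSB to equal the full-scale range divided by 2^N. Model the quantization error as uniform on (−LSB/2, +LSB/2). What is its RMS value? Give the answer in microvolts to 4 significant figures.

17.48 µV

Full-scale range = 0.248 V − (-0.248 V) = 0.496 V.
Step size = 0.496/8192 V = 60.5469 µV.
RMS of a uniform error over width LSB is LSB/√12 = 17.48 µV.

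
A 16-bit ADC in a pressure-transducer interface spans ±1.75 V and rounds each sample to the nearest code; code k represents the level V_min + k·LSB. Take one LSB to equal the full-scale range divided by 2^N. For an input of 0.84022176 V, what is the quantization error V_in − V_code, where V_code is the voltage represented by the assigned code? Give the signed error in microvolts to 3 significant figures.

The full-scale span is 1.75 − (-1.75) = 3.5 V. LSB = 3.5 V / 2^16 ≈ 53.41 µV.
(0.84022176 − (-1.75)) / LSB = 2.59022176 × 65536/3.5 = 48500.7924. Nearest integer: k = 48501.
Reconstructed level: -1.75 + 48501 × 3.5/65536 V = 0.84023284912 V.
e = 0.84022176 − (0.84023284912) = −11.1 µV.

−11.1 µV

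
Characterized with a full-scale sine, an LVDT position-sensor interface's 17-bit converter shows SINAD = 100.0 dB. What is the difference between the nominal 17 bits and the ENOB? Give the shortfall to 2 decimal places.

N_eff = (100.0 − 1.76)/6.02 = 16.3189 bits.
Lost resolution: 17 − 16.3189 = 0.6811 bits.

0.68 bits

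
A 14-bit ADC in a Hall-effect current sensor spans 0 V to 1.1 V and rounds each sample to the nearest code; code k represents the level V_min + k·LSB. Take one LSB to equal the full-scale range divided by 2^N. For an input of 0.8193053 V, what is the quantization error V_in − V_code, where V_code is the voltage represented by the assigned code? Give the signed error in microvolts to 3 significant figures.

+12.1 µV

Full-scale range = 1.1 V. LSB = 1.1 V / 2^14 ≈ 67.14 µV.
Position in LSBs: (0.8193053 − (0)) × 16384/1.1 = 12203.1800; rounding gives k = 12203.
Reconstructed level: 0 + 12203 × 1.1/16384 V = 0.81929321289 V.
Error = V_in − V_code = 0.8193053 − (0.81929321289) = +12.1 µV.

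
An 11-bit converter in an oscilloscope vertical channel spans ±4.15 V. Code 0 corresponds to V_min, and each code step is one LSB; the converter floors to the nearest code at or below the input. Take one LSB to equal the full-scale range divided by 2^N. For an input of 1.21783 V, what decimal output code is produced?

The full-scale span is 4.15 − (-4.15) = 8.3 V. LSB = 8.3 V / 2^11 ≈ 4.053 mV.
(V_in − V_min) × 2^11/range = (1.21783 − (-4.15)) × 2048/8.3 = 1324.496.
Floor → code = 1324.

1324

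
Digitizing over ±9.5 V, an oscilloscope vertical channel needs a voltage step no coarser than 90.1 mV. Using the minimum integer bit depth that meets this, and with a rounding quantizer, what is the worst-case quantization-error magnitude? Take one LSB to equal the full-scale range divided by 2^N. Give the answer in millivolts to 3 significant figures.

Span: 9.5 V − (-9.5 V) = 19 V.
Levels needed ≥ 19/90.1 mV = 210.9. 2^8 = 256 suffices, so N_min = 8.
LSB = 19 V ÷ 2^8 = 19/256 V = 74.219 mV.
|e|_max = LSB/2 = 37.1 mV.

37.1 mV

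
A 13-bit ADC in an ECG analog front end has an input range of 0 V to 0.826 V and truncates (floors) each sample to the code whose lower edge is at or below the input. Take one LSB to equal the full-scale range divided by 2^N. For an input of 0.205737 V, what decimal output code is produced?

Span = 0.826 V. LSB = 0.826 V / 2^13 ≈ 100.8 µV.
(V_in − V_min) × 2^13/range = (0.205737 − (0)) × 8192/0.826 = 2040.433.
Floor → code = 2040.

2040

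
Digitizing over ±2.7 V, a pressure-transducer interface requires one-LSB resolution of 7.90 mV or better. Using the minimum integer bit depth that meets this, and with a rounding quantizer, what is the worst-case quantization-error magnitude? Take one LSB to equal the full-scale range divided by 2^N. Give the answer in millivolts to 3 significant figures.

The full-scale span is 2.7 − (-2.7) = 5.4 V.
Levels needed ≥ 5.4/7.90 mV = 683.5. 2^10 = 1024 suffices, so N_min = 10.
LSB = 5.4 V ÷ 2^10 = 5.4/1024 V = 5.2734 mV.
Half an LSB is 2.64 mV.

2.64 mV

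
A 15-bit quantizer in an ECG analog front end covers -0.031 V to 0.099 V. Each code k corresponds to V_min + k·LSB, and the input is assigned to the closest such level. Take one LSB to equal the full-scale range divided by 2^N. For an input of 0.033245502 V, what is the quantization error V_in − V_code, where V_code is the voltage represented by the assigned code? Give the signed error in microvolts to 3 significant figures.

The full-scale span is 0.099 − (-0.031) = 0.13 V. LSB = 0.13 V / 2^15 ≈ 3.967 µV.
Position in LSBs: (0.033245502 − (-0.031)) × 32768/0.13 = 16193.8201; rounding gives k = 16194.
V_code = V_min + k × range/2^15 = -0.031 + 16194 × 0.13/32768 = 0.033246215820 V.
Error = V_in − V_code = 0.033245502 − (0.033246215820) = −0.714 µV.

−0.714 µV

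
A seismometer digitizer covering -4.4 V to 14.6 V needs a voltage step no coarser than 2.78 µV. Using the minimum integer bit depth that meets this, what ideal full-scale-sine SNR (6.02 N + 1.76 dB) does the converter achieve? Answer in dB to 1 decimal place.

140.2 dB

Span: 14.6 V − (-4.4 V) = 19 V.
Need 2^N ≥ 19 V / 2.78 µV = 6.835e6 → N_min = 23.
SNR = 6.02 × 23 + 1.76 = 140.22 dB.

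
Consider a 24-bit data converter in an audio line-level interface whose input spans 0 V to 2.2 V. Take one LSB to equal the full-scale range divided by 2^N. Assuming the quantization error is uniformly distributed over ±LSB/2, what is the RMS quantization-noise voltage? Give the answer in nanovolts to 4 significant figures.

37.85 nV

Range is 2.2 V.
One LSB is 2.2 V / 16777216 = 131.130 nV.
V_rms = LSB/√12 = 131.130 nV / √12 = 37.85 nV.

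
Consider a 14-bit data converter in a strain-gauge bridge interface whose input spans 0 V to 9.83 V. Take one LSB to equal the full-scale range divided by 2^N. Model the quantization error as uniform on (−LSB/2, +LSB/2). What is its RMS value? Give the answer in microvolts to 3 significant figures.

Range is 9.83 V.
LSB = 9.83 V / 2^14 = 0.59998 mV.
For a uniform distribution on [−LSB/2, +LSB/2], V_rms = LSB/√12 = 0.59998 mV/3.4641 = 173 µV.

173 µV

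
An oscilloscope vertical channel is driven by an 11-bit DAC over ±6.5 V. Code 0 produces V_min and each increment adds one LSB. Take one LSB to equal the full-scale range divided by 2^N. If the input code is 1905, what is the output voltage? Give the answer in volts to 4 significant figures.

5.592 V

The full-scale span is 6.5 − (-6.5) = 13 V. LSB = 13 V / 2^11.
Output = V_min + (1905/2048) × range = -6.5 + 0.930176 × 13 V
      = -6.5 + 12.0923 = 5.59229 V.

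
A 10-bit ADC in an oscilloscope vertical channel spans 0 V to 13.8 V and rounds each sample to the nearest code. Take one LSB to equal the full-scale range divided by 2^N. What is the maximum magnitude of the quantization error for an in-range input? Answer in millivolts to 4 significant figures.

6.738 mV

V_FS = 13.8 V.
LSB = 13.8 V / 2^10 = 13.4766 mV.
|e|_max = LSB/2 = 6.738 mV.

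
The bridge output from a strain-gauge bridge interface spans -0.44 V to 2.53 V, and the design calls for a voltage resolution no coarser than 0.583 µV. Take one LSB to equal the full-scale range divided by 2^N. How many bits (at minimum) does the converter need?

23 bits

Full-scale range = 2.53 V − (-0.44 V) = 2.97 V.
Need 2^N ≥ 2.97 V / 0.583 µV = 5.094e6 → N_min = 23.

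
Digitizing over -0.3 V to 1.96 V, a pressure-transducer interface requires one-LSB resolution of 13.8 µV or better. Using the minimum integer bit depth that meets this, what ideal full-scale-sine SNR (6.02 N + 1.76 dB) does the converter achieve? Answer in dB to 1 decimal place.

The full-scale span is 1.96 − (-0.3) = 2.26 V.
2.26 V / 13.8 µV = 163800. Since 2^17 = 131072 and 2^18 = 262144, N = 18.
Ideal SNR at N = 18: 6.02·18 + 1.76 = 110.1 dB.

110.1 dB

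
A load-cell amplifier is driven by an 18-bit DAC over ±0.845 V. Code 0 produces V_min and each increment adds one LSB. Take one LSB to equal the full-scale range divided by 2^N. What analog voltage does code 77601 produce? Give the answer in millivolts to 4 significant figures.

Range = 0.845 − (-0.845) = 1.69 V. LSB = 1.69 V / 2^18.
Output = V_min + (77601/262144) × range = -0.845 + 0.296024 × 1.69 V
      = -0.845 V + 0.500281 V = -0.344719 V.

-344.7 mV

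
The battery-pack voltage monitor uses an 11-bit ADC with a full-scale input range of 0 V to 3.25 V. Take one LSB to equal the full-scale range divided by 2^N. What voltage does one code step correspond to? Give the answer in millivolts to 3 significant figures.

1.59 mV

Full-scale range = 3.25 V.
There are 2^11 = 2048 steps.
Step size = 3.25/2048 V = 1.59 mV.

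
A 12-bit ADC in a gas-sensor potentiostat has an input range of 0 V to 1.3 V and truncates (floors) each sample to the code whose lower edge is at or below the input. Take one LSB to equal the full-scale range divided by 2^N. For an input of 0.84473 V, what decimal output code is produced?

2661

V_FS = 1.3 V. LSB = 1.3 V / 2^12 ≈ 317.4 µV.
V_in − V_min = 0.84473 − (0) = 0.84473 V.
Divide by LSB: 0.84473 × 4096/1.3 = 2661.5493.
Truncating gives code 2661.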